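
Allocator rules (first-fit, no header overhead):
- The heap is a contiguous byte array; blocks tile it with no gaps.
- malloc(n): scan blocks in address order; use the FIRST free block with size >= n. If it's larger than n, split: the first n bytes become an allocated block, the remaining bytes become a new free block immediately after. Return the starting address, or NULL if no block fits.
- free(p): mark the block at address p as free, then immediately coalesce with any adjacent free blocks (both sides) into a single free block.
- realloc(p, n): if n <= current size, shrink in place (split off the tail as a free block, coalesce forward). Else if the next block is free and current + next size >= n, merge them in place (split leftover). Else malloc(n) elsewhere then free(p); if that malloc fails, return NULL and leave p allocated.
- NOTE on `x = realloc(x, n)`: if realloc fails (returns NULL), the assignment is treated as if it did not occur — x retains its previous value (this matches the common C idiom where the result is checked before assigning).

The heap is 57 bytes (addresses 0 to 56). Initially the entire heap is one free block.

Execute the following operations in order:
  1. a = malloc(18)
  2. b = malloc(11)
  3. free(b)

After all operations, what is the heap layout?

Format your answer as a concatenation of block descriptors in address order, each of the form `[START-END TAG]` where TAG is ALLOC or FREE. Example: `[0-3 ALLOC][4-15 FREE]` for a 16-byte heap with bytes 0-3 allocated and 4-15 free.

Op 1: a = malloc(18) -> a = 0; heap: [0-17 ALLOC][18-56 FREE]
Op 2: b = malloc(11) -> b = 18; heap: [0-17 ALLOC][18-28 ALLOC][29-56 FREE]
Op 3: free(b) -> (freed b); heap: [0-17 ALLOC][18-56 FREE]

Answer: [0-17 ALLOC][18-56 FREE]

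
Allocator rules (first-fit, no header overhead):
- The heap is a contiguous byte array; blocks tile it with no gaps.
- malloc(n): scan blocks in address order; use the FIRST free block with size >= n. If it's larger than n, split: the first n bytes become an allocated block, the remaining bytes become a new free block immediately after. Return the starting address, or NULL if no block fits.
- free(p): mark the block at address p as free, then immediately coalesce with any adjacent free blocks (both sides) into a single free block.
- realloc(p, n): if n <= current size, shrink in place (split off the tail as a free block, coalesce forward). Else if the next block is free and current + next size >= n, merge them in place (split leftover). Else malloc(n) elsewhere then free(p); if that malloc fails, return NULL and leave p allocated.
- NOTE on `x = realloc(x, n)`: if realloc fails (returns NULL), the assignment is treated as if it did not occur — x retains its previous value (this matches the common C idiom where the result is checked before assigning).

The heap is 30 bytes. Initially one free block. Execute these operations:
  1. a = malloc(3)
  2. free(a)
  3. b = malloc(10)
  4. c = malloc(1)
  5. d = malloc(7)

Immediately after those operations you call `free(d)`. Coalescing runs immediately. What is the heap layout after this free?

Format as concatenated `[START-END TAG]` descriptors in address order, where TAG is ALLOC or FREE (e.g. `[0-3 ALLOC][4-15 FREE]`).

Answer: [0-9 ALLOC][10-10 ALLOC][11-29 FREE]

Derivation:
Op 1: a = malloc(3) -> a = 0; heap: [0-2 ALLOC][3-29 FREE]
Op 2: free(a) -> (freed a); heap: [0-29 FREE]
Op 3: b = malloc(10) -> b = 0; heap: [0-9 ALLOC][10-29 FREE]
Op 4: c = malloc(1) -> c = 10; heap: [0-9 ALLOC][10-10 ALLOC][11-29 FREE]
Op 5: d = malloc(7) -> d = 11; heap: [0-9 ALLOC][10-10 ALLOC][11-17 ALLOC][18-29 FREE]
free(d): d = 11 -> block [11-17 ALLOC]; mark free, coalesce with adjacent free neighbors -> [0-9 ALLOC][10-10 ALLOC][11-29 FREE]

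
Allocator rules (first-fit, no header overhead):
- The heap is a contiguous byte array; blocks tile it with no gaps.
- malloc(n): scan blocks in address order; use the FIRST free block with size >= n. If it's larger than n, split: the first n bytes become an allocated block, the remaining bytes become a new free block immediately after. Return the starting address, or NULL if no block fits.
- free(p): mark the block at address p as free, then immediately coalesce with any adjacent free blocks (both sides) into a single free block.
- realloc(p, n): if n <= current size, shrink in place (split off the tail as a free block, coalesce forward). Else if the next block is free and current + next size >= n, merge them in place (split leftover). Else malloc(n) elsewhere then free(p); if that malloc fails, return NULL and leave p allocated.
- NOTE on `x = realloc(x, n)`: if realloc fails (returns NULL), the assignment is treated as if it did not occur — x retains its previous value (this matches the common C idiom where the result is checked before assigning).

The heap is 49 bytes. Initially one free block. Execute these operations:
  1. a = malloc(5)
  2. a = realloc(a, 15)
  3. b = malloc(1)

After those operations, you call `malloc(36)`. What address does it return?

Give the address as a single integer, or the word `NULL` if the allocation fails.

Op 1: a = malloc(5) -> a = 0; heap: [0-4 ALLOC][5-48 FREE]
Op 2: a = realloc(a, 15) -> a = 0; heap: [0-14 ALLOC][15-48 FREE]
Op 3: b = malloc(1) -> b = 15; heap: [0-14 ALLOC][15-15 ALLOC][16-48 FREE]
malloc(36): first-fit scan over [0-14 ALLOC][15-15 ALLOC][16-48 FREE] -> NULL

Answer: NULL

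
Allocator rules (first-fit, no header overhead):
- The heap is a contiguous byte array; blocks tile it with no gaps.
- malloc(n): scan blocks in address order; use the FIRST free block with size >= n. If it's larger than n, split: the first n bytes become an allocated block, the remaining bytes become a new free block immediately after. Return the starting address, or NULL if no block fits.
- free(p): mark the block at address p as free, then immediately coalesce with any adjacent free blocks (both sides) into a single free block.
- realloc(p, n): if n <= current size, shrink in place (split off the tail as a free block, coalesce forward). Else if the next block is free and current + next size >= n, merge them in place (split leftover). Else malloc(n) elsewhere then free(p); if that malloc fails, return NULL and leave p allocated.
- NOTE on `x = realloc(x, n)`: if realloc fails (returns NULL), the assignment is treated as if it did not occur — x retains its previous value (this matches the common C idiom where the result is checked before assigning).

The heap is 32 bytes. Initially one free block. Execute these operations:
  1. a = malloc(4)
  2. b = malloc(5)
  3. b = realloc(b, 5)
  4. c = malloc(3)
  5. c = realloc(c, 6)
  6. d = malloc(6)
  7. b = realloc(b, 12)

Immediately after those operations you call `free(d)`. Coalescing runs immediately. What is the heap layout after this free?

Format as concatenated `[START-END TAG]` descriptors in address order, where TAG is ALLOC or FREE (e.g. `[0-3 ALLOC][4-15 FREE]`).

Answer: [0-3 ALLOC][4-8 ALLOC][9-14 ALLOC][15-31 FREE]

Derivation:
Op 1: a = malloc(4) -> a = 0; heap: [0-3 ALLOC][4-31 FREE]
Op 2: b = malloc(5) -> b = 4; heap: [0-3 ALLOC][4-8 ALLOC][9-31 FREE]
Op 3: b = realloc(b, 5) -> b = 4; heap: [0-3 ALLOC][4-8 ALLOC][9-31 FREE]
Op 4: c = malloc(3) -> c = 9; heap: [0-3 ALLOC][4-8 ALLOC][9-11 ALLOC][12-31 FREE]
Op 5: c = realloc(c, 6) -> c = 9; heap: [0-3 ALLOC][4-8 ALLOC][9-14 ALLOC][15-31 FREE]
Op 6: d = malloc(6) -> d = 15; heap: [0-3 ALLOC][4-8 ALLOC][9-14 ALLOC][15-20 ALLOC][21-31 FREE]
Op 7: b = realloc(b, 12) -> NULL (b unchanged); heap: [0-3 ALLOC][4-8 ALLOC][9-14 ALLOC][15-20 ALLOC][21-31 FREE]
free(d): d = 15 -> block [15-20 ALLOC]; mark free, coalesce with adjacent free neighbors -> [0-3 ALLOC][4-8 ALLOC][9-14 ALLOC][15-31 FREE]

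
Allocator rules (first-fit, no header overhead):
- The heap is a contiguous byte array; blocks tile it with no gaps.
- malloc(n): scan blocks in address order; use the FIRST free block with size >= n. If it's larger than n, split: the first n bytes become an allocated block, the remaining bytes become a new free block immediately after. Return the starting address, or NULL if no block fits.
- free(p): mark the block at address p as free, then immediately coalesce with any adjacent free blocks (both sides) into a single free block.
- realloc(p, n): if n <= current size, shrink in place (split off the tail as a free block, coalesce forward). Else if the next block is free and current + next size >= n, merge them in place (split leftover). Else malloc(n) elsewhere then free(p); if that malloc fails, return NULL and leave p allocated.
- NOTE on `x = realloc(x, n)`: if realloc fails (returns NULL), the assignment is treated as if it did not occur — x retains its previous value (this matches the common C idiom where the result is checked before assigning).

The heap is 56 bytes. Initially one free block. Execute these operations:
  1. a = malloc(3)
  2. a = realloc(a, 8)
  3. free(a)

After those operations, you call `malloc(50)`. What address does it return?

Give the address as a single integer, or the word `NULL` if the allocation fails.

Answer: 0

Derivation:
Op 1: a = malloc(3) -> a = 0; heap: [0-2 ALLOC][3-55 FREE]
Op 2: a = realloc(a, 8) -> a = 0; heap: [0-7 ALLOC][8-55 FREE]
Op 3: free(a) -> (freed a); heap: [0-55 FREE]
malloc(50): first-fit scan over [0-55 FREE] -> 0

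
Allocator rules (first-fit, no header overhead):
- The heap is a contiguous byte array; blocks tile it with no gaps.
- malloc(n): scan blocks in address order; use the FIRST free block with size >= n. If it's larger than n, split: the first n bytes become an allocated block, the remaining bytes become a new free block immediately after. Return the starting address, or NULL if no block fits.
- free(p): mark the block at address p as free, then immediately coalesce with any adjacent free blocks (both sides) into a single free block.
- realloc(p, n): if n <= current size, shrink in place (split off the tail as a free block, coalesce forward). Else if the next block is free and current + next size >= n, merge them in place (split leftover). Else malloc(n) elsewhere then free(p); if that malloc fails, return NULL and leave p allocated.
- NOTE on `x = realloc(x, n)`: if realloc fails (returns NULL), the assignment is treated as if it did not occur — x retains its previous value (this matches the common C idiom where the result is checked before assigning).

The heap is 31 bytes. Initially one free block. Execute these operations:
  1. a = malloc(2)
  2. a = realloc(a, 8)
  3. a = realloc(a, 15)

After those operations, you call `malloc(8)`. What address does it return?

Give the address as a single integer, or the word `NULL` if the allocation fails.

Answer: 15

Derivation:
Op 1: a = malloc(2) -> a = 0; heap: [0-1 ALLOC][2-30 FREE]
Op 2: a = realloc(a, 8) -> a = 0; heap: [0-7 ALLOC][8-30 FREE]
Op 3: a = realloc(a, 15) -> a = 0; heap: [0-14 ALLOC][15-30 FREE]
malloc(8): first-fit scan over [0-14 ALLOC][15-30 FREE] -> 15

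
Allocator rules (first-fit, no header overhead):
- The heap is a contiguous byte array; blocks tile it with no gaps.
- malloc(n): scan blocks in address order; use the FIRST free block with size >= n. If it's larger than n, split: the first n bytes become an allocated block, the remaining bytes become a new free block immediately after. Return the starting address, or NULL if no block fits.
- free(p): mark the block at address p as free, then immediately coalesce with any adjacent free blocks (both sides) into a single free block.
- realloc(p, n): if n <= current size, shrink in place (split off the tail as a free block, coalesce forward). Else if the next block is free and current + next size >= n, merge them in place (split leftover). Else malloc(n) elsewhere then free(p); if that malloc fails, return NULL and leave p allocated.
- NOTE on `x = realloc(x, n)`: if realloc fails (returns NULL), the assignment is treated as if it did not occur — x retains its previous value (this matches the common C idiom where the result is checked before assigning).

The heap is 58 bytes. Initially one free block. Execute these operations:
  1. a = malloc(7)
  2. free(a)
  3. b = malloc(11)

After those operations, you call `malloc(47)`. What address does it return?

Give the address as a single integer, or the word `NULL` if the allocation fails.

Answer: 11

Derivation:
Op 1: a = malloc(7) -> a = 0; heap: [0-6 ALLOC][7-57 FREE]
Op 2: free(a) -> (freed a); heap: [0-57 FREE]
Op 3: b = malloc(11) -> b = 0; heap: [0-10 ALLOC][11-57 FREE]
malloc(47): first-fit scan over [0-10 ALLOC][11-57 FREE] -> 11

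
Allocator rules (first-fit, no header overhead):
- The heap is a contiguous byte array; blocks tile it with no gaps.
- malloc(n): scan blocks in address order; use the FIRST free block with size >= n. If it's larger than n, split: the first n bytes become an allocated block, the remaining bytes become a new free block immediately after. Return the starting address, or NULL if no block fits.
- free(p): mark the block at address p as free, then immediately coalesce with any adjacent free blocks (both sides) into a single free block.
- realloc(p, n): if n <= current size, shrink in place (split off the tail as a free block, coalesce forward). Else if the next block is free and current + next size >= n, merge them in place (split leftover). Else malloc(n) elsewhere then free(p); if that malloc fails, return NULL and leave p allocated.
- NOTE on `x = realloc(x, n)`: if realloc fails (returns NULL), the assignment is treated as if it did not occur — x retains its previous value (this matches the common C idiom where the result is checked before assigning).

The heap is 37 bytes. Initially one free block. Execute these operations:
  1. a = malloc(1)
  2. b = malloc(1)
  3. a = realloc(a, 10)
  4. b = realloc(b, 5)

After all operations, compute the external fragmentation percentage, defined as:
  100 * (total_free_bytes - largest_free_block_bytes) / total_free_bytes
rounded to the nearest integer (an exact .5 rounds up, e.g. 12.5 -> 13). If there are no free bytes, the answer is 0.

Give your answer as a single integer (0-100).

Op 1: a = malloc(1) -> a = 0; heap: [0-0 ALLOC][1-36 FREE]
Op 2: b = malloc(1) -> b = 1; heap: [0-0 ALLOC][1-1 ALLOC][2-36 FREE]
Op 3: a = realloc(a, 10) -> a = 2; heap: [0-0 FREE][1-1 ALLOC][2-11 ALLOC][12-36 FREE]
Op 4: b = realloc(b, 5) -> b = 12; heap: [0-1 FREE][2-11 ALLOC][12-16 ALLOC][17-36 FREE]
Free blocks: [2 20] total_free=22 largest=20 -> 100*(22-20)/22 = 200/22 ≈ 9.091 -> rounds to 9

Answer: 9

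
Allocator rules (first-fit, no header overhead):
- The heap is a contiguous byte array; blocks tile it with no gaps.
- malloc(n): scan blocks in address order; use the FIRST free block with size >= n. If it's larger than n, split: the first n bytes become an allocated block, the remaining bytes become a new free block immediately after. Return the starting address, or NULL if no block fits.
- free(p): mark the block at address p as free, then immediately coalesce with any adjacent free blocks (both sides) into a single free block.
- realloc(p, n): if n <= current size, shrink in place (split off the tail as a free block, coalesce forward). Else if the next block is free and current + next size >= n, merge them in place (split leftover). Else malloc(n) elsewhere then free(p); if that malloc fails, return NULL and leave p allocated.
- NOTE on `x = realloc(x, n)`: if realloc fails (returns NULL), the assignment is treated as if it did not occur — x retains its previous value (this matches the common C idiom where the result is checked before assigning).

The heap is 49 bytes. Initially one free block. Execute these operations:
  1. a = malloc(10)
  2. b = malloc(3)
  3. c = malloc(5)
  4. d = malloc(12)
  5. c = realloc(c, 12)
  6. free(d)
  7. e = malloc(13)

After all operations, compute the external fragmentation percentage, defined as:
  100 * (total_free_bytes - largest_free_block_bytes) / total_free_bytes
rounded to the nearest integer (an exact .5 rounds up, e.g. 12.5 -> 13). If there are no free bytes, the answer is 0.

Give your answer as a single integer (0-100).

Answer: 36

Derivation:
Op 1: a = malloc(10) -> a = 0; heap: [0-9 ALLOC][10-48 FREE]
Op 2: b = malloc(3) -> b = 10; heap: [0-9 ALLOC][10-12 ALLOC][13-48 FREE]
Op 3: c = malloc(5) -> c = 13; heap: [0-9 ALLOC][10-12 ALLOC][13-17 ALLOC][18-48 FREE]
Op 4: d = malloc(12) -> d = 18; heap: [0-9 ALLOC][10-12 ALLOC][13-17 ALLOC][18-29 ALLOC][30-48 FREE]
Op 5: c = realloc(c, 12) -> c = 30; heap: [0-9 ALLOC][10-12 ALLOC][13-17 FREE][18-29 ALLOC][30-41 ALLOC][42-48 FREE]
Op 6: free(d) -> (freed d); heap: [0-9 ALLOC][10-12 ALLOC][13-29 FREE][30-41 ALLOC][42-48 FREE]
Op 7: e = malloc(13) -> e = 13; heap: [0-9 ALLOC][10-12 ALLOC][13-25 ALLOC][26-29 FREE][30-41 ALLOC][42-48 FREE]
Free blocks: [4 7] total_free=11 largest=7 -> 100*(11-7)/11 = 400/11 ≈ 36.364 -> rounds to 36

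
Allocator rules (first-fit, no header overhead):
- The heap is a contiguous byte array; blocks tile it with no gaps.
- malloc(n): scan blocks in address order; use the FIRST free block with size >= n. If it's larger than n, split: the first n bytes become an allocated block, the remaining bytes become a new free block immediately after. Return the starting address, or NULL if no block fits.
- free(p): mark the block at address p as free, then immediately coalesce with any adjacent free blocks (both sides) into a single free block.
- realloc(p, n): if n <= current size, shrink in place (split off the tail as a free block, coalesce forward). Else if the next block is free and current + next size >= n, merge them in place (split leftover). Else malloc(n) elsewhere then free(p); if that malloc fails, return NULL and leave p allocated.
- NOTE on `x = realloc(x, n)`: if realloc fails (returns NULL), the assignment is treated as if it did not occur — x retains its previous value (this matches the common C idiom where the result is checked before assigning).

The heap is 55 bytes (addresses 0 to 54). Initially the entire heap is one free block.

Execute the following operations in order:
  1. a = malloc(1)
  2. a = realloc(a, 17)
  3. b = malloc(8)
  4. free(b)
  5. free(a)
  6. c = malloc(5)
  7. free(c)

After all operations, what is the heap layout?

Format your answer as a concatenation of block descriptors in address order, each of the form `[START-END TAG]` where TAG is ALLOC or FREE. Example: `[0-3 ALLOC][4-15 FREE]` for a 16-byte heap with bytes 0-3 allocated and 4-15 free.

Op 1: a = malloc(1) -> a = 0; heap: [0-0 ALLOC][1-54 FREE]
Op 2: a = realloc(a, 17) -> a = 0; heap: [0-16 ALLOC][17-54 FREE]
Op 3: b = malloc(8) -> b = 17; heap: [0-16 ALLOC][17-24 ALLOC][25-54 FREE]
Op 4: free(b) -> (freed b); heap: [0-16 ALLOC][17-54 FREE]
Op 5: free(a) -> (freed a); heap: [0-54 FREE]
Op 6: c = malloc(5) -> c = 0; heap: [0-4 ALLOC][5-54 FREE]
Op 7: free(c) -> (freed c); heap: [0-54 FREE]

Answer: [0-54 FREE]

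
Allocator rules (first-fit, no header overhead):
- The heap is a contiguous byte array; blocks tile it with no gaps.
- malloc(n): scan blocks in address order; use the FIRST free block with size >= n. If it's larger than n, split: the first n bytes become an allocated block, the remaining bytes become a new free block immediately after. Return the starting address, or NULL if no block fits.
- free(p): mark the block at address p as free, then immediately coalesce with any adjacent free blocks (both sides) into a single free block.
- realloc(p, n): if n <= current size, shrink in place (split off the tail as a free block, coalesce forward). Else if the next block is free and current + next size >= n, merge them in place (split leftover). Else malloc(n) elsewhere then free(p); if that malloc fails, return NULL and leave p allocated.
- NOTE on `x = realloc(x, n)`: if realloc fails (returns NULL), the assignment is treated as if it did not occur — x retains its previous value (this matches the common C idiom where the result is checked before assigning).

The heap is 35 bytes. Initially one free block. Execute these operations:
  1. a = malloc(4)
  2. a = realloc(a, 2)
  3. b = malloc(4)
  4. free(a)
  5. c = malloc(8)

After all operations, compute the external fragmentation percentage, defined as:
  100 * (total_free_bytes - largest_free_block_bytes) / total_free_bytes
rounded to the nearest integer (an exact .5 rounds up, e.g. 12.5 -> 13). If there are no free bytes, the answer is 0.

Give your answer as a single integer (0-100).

Answer: 9

Derivation:
Op 1: a = malloc(4) -> a = 0; heap: [0-3 ALLOC][4-34 FREE]
Op 2: a = realloc(a, 2) -> a = 0; heap: [0-1 ALLOC][2-34 FREE]
Op 3: b = malloc(4) -> b = 2; heap: [0-1 ALLOC][2-5 ALLOC][6-34 FREE]
Op 4: free(a) -> (freed a); heap: [0-1 FREE][2-5 ALLOC][6-34 FREE]
Op 5: c = malloc(8) -> c = 6; heap: [0-1 FREE][2-5 ALLOC][6-13 ALLOC][14-34 FREE]
Free blocks: [2 21] total_free=23 largest=21 -> 100*(23-21)/23 = 200/23 ≈ 8.696 -> rounds to 9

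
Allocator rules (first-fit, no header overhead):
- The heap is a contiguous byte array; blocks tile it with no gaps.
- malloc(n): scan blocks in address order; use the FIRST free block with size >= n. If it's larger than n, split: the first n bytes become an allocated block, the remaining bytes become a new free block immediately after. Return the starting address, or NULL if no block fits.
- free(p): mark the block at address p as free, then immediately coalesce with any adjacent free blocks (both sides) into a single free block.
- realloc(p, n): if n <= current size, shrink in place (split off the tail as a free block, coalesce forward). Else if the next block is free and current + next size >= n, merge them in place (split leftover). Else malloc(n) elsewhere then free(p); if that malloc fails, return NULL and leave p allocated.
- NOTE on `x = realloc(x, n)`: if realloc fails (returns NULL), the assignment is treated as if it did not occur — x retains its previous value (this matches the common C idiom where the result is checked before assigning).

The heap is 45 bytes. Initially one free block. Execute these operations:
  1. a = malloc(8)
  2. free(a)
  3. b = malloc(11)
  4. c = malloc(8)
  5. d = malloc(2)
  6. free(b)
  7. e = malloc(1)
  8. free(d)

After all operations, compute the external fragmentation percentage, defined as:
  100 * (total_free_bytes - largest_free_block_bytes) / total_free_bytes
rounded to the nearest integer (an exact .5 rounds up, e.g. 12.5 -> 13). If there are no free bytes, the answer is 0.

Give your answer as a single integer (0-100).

Answer: 28

Derivation:
Op 1: a = malloc(8) -> a = 0; heap: [0-7 ALLOC][8-44 FREE]
Op 2: free(a) -> (freed a); heap: [0-44 FREE]
Op 3: b = malloc(11) -> b = 0; heap: [0-10 ALLOC][11-44 FREE]
Op 4: c = malloc(8) -> c = 11; heap: [0-10 ALLOC][11-18 ALLOC][19-44 FREE]
Op 5: d = malloc(2) -> d = 19; heap: [0-10 ALLOC][11-18 ALLOC][19-20 ALLOC][21-44 FREE]
Op 6: free(b) -> (freed b); heap: [0-10 FREE][11-18 ALLOC][19-20 ALLOC][21-44 FREE]
Op 7: e = malloc(1) -> e = 0; heap: [0-0 ALLOC][1-10 FREE][11-18 ALLOC][19-20 ALLOC][21-44 FREE]
Op 8: free(d) -> (freed d); heap: [0-0 ALLOC][1-10 FREE][11-18 ALLOC][19-44 FREE]
Free blocks: [10 26] total_free=36 largest=26 -> 100*(36-26)/36 = 1000/36 ≈ 27.778 -> rounds to 28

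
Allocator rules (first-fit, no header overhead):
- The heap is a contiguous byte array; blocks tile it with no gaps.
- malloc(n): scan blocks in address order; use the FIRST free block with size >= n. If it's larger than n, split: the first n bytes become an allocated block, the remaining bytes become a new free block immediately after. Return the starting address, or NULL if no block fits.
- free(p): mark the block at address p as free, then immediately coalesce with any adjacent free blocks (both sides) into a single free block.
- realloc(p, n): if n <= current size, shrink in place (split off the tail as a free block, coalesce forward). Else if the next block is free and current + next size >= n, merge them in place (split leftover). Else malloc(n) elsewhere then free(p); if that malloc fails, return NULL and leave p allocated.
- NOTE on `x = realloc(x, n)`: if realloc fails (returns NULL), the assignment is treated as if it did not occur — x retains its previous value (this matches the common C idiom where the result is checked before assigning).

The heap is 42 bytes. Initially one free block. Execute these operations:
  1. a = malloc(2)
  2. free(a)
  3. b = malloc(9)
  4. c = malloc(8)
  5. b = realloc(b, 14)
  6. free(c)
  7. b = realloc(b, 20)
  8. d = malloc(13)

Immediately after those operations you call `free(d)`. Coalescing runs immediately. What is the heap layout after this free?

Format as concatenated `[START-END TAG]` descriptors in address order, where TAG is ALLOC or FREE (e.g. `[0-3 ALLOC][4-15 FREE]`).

Op 1: a = malloc(2) -> a = 0; heap: [0-1 ALLOC][2-41 FREE]
Op 2: free(a) -> (freed a); heap: [0-41 FREE]
Op 3: b = malloc(9) -> b = 0; heap: [0-8 ALLOC][9-41 FREE]
Op 4: c = malloc(8) -> c = 9; heap: [0-8 ALLOC][9-16 ALLOC][17-41 FREE]
Op 5: b = realloc(b, 14) -> b = 17; heap: [0-8 FREE][9-16 ALLOC][17-30 ALLOC][31-41 FREE]
Op 6: free(c) -> (freed c); heap: [0-16 FREE][17-30 ALLOC][31-41 FREE]
Op 7: b = realloc(b, 20) -> b = 17; heap: [0-16 FREE][17-36 ALLOC][37-41 FREE]
Op 8: d = malloc(13) -> d = 0; heap: [0-12 ALLOC][13-16 FREE][17-36 ALLOC][37-41 FREE]
free(d): d = 0 -> block [0-12 ALLOC]; mark free, coalesce with adjacent free neighbors -> [0-16 FREE][17-36 ALLOC][37-41 FREE]

Answer: [0-16 FREE][17-36 ALLOC][37-41 FREE]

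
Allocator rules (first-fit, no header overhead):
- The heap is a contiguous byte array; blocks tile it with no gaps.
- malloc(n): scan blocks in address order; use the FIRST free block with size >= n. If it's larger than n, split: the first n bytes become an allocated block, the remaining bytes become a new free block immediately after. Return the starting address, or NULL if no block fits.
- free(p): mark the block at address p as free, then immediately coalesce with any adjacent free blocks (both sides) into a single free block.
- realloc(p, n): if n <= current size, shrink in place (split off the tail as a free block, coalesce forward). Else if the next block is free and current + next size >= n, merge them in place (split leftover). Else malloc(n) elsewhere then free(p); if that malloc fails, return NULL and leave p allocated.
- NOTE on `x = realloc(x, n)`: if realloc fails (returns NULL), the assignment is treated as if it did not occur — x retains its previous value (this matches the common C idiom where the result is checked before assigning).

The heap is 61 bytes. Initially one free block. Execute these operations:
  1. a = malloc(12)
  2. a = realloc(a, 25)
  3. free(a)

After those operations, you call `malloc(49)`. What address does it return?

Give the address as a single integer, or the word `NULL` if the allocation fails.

Op 1: a = malloc(12) -> a = 0; heap: [0-11 ALLOC][12-60 FREE]
Op 2: a = realloc(a, 25) -> a = 0; heap: [0-24 ALLOC][25-60 FREE]
Op 3: free(a) -> (freed a); heap: [0-60 FREE]
malloc(49): first-fit scan over [0-60 FREE] -> 0

Answer: 0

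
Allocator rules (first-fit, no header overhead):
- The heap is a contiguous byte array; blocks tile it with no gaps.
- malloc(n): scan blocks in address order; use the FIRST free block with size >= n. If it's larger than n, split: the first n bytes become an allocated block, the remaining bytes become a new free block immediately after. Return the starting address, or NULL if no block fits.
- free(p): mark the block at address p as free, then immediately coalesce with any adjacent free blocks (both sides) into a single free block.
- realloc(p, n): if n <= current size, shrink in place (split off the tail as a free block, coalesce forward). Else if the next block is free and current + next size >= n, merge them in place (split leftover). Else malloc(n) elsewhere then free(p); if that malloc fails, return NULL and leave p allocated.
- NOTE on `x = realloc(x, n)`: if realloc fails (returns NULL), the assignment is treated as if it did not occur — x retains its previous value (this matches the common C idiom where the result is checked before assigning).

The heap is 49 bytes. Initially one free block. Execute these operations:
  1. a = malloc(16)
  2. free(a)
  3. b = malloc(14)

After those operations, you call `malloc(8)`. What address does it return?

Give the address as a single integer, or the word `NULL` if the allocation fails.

Op 1: a = malloc(16) -> a = 0; heap: [0-15 ALLOC][16-48 FREE]
Op 2: free(a) -> (freed a); heap: [0-48 FREE]
Op 3: b = malloc(14) -> b = 0; heap: [0-13 ALLOC][14-48 FREE]
malloc(8): first-fit scan over [0-13 ALLOC][14-48 FREE] -> 14

Answer: 14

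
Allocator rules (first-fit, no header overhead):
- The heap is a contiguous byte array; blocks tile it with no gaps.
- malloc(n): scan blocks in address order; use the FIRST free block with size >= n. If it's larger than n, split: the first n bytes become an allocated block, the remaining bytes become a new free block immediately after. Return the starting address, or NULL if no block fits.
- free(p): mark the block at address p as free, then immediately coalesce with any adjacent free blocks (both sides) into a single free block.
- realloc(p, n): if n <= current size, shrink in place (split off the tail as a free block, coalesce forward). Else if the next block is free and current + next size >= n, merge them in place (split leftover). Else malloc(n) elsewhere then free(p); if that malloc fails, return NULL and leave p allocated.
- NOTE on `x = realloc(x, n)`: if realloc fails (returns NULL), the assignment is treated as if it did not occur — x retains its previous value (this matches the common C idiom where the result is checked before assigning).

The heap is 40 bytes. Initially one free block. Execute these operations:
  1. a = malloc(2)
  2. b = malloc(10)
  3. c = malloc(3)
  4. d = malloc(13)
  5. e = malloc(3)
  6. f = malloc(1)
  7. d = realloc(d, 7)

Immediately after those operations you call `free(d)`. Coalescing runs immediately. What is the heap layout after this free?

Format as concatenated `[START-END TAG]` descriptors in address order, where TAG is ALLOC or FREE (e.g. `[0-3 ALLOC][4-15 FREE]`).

Answer: [0-1 ALLOC][2-11 ALLOC][12-14 ALLOC][15-27 FREE][28-30 ALLOC][31-31 ALLOC][32-39 FREE]

Derivation:
Op 1: a = malloc(2) -> a = 0; heap: [0-1 ALLOC][2-39 FREE]
Op 2: b = malloc(10) -> b = 2; heap: [0-1 ALLOC][2-11 ALLOC][12-39 FREE]
Op 3: c = malloc(3) -> c = 12; heap: [0-1 ALLOC][2-11 ALLOC][12-14 ALLOC][15-39 FREE]
Op 4: d = malloc(13) -> d = 15; heap: [0-1 ALLOC][2-11 ALLOC][12-14 ALLOC][15-27 ALLOC][28-39 FREE]
Op 5: e = malloc(3) -> e = 28; heap: [0-1 ALLOC][2-11 ALLOC][12-14 ALLOC][15-27 ALLOC][28-30 ALLOC][31-39 FREE]
Op 6: f = malloc(1) -> f = 31; heap: [0-1 ALLOC][2-11 ALLOC][12-14 ALLOC][15-27 ALLOC][28-30 ALLOC][31-31 ALLOC][32-39 FREE]
Op 7: d = realloc(d, 7) -> d = 15; heap: [0-1 ALLOC][2-11 ALLOC][12-14 ALLOC][15-21 ALLOC][22-27 FREE][28-30 ALLOC][31-31 ALLOC][32-39 FREE]
free(d): d = 15 -> block [15-21 ALLOC]; mark free, coalesce with adjacent free neighbors -> [0-1 ALLOC][2-11 ALLOC][12-14 ALLOC][15-27 FREE][28-30 ALLOC][31-31 ALLOC][32-39 FREE]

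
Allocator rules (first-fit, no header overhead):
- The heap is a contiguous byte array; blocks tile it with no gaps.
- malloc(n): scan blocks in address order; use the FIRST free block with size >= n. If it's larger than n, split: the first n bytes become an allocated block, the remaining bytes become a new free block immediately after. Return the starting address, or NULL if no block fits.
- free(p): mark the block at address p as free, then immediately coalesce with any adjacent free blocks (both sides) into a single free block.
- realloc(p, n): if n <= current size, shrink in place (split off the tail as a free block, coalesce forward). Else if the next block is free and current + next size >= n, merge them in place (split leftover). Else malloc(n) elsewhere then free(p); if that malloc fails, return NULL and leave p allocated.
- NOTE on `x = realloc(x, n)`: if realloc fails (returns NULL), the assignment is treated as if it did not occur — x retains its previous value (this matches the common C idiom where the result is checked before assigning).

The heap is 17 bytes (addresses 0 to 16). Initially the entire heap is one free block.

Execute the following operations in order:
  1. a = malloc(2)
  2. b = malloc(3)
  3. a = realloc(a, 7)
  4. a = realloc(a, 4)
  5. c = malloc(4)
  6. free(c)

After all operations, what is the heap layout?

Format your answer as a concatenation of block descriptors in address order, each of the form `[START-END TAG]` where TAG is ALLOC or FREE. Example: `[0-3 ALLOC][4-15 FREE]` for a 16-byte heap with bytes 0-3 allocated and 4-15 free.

Answer: [0-1 FREE][2-4 ALLOC][5-8 ALLOC][9-16 FREE]

Derivation:
Op 1: a = malloc(2) -> a = 0; heap: [0-1 ALLOC][2-16 FREE]
Op 2: b = malloc(3) -> b = 2; heap: [0-1 ALLOC][2-4 ALLOC][5-16 FREE]
Op 3: a = realloc(a, 7) -> a = 5; heap: [0-1 FREE][2-4 ALLOC][5-11 ALLOC][12-16 FREE]
Op 4: a = realloc(a, 4) -> a = 5; heap: [0-1 FREE][2-4 ALLOC][5-8 ALLOC][9-16 FREE]
Op 5: c = malloc(4) -> c = 9; heap: [0-1 FREE][2-4 ALLOC][5-8 ALLOC][9-12 ALLOC][13-16 FREE]
Op 6: free(c) -> (freed c); heap: [0-1 FREE][2-4 ALLOC][5-8 ALLOC][9-16 FREE]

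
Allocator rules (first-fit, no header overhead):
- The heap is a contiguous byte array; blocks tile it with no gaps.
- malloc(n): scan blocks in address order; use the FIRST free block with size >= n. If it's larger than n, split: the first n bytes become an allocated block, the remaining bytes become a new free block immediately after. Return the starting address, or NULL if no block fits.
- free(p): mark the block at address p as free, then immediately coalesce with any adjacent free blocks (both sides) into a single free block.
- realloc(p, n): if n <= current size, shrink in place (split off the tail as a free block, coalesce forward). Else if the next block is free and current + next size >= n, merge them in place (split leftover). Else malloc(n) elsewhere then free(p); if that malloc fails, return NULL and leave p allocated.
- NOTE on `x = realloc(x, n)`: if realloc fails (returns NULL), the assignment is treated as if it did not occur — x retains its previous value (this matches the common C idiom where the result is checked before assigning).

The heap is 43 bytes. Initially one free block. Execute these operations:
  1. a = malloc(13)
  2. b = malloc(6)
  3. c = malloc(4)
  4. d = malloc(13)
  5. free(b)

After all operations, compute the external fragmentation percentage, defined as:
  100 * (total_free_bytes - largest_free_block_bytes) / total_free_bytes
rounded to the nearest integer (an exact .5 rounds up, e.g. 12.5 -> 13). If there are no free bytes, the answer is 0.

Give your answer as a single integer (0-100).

Answer: 46

Derivation:
Op 1: a = malloc(13) -> a = 0; heap: [0-12 ALLOC][13-42 FREE]
Op 2: b = malloc(6) -> b = 13; heap: [0-12 ALLOC][13-18 ALLOC][19-42 FREE]
Op 3: c = malloc(4) -> c = 19; heap: [0-12 ALLOC][13-18 ALLOC][19-22 ALLOC][23-42 FREE]
Op 4: d = malloc(13) -> d = 23; heap: [0-12 ALLOC][13-18 ALLOC][19-22 ALLOC][23-35 ALLOC][36-42 FREE]
Op 5: free(b) -> (freed b); heap: [0-12 ALLOC][13-18 FREE][19-22 ALLOC][23-35 ALLOC][36-42 FREE]
Free blocks: [6 7] total_free=13 largest=7 -> 100*(13-7)/13 = 600/13 ≈ 46.154 -> rounds to 46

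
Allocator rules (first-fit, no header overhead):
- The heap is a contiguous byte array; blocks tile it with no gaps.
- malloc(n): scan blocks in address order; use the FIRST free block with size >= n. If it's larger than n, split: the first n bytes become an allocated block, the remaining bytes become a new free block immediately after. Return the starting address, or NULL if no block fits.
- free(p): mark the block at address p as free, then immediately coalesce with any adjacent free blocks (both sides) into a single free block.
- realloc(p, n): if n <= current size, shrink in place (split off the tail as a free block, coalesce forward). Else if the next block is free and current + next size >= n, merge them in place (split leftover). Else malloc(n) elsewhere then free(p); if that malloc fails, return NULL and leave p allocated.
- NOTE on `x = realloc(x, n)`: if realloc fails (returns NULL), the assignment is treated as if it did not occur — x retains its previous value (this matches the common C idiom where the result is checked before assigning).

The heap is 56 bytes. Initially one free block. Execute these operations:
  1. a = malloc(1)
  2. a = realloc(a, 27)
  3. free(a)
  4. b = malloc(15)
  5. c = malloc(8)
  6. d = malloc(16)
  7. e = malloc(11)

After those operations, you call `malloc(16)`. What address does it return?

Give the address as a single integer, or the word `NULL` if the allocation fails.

Op 1: a = malloc(1) -> a = 0; heap: [0-0 ALLOC][1-55 FREE]
Op 2: a = realloc(a, 27) -> a = 0; heap: [0-26 ALLOC][27-55 FREE]
Op 3: free(a) -> (freed a); heap: [0-55 FREE]
Op 4: b = malloc(15) -> b = 0; heap: [0-14 ALLOC][15-55 FREE]
Op 5: c = malloc(8) -> c = 15; heap: [0-14 ALLOC][15-22 ALLOC][23-55 FREE]
Op 6: d = malloc(16) -> d = 23; heap: [0-14 ALLOC][15-22 ALLOC][23-38 ALLOC][39-55 FREE]
Op 7: e = malloc(11) -> e = 39; heap: [0-14 ALLOC][15-22 ALLOC][23-38 ALLOC][39-49 ALLOC][50-55 FREE]
malloc(16): first-fit scan over [0-14 ALLOC][15-22 ALLOC][23-38 ALLOC][39-49 ALLOC][50-55 FREE] -> NULL

Answer: NULL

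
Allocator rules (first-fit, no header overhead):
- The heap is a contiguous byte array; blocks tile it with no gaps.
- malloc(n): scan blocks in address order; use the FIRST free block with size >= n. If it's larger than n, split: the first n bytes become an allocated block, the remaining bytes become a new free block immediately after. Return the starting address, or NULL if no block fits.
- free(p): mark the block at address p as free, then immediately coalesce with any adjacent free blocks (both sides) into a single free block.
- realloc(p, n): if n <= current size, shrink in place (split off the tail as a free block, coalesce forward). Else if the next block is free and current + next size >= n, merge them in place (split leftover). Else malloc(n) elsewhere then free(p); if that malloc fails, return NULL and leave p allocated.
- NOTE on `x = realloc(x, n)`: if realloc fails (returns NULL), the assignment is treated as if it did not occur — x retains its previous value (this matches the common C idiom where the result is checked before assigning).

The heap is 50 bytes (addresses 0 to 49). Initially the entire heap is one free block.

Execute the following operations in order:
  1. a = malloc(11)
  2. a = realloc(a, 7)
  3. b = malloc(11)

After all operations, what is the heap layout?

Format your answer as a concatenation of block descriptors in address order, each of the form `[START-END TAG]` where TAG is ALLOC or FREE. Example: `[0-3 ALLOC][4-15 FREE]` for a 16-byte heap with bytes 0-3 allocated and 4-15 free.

Answer: [0-6 ALLOC][7-17 ALLOC][18-49 FREE]

Derivation:
Op 1: a = malloc(11) -> a = 0; heap: [0-10 ALLOC][11-49 FREE]
Op 2: a = realloc(a, 7) -> a = 0; heap: [0-6 ALLOC][7-49 FREE]
Op 3: b = malloc(11) -> b = 7; heap: [0-6 ALLOC][7-17 ALLOC][18-49 FREE]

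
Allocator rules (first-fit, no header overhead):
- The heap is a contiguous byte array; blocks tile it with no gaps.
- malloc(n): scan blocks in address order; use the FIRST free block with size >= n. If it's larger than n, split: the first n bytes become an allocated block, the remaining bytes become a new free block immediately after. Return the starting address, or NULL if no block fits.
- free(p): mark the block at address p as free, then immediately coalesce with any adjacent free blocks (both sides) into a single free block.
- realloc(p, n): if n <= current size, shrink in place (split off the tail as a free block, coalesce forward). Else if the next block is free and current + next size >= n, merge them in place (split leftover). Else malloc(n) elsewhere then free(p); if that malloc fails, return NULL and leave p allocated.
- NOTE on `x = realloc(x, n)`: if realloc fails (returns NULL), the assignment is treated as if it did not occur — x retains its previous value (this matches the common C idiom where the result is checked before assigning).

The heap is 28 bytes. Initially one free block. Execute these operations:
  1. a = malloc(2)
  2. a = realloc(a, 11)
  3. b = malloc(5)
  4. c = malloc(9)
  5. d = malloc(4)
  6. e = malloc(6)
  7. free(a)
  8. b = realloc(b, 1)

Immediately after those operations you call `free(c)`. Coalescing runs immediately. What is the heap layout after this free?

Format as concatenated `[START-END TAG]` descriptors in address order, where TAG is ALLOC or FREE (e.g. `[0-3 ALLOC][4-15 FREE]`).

Op 1: a = malloc(2) -> a = 0; heap: [0-1 ALLOC][2-27 FREE]
Op 2: a = realloc(a, 11) -> a = 0; heap: [0-10 ALLOC][11-27 FREE]
Op 3: b = malloc(5) -> b = 11; heap: [0-10 ALLOC][11-15 ALLOC][16-27 FREE]
Op 4: c = malloc(9) -> c = 16; heap: [0-10 ALLOC][11-15 ALLOC][16-24 ALLOC][25-27 FREE]
Op 5: d = malloc(4) -> d = NULL; heap: [0-10 ALLOC][11-15 ALLOC][16-24 ALLOC][25-27 FREE]
Op 6: e = malloc(6) -> e = NULL; heap: [0-10 ALLOC][11-15 ALLOC][16-24 ALLOC][25-27 FREE]
Op 7: free(a) -> (freed a); heap: [0-10 FREE][11-15 ALLOC][16-24 ALLOC][25-27 FREE]
Op 8: b = realloc(b, 1) -> b = 11; heap: [0-10 FREE][11-11 ALLOC][12-15 FREE][16-24 ALLOC][25-27 FREE]
free(c): c = 16 -> block [16-24 ALLOC]; mark free, coalesce with adjacent free neighbors -> [0-10 FREE][11-11 ALLOC][12-27 FREE]

Answer: [0-10 FREE][11-11 ALLOC][12-27 FREE]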